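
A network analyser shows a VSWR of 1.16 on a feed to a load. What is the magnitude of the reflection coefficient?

|Γ| ≈ 0.0741

|Γ| = (S − 1)/(S + 1) = (1.16 − 1)/(1.16 + 1) = 0.16/2.16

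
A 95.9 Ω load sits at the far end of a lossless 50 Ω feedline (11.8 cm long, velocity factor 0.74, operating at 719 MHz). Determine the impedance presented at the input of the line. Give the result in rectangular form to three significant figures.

Z_in ≈ 43.2 + j30.1 Ω

λ = v/f = 0.74·c / 719 MHz = 0.309 m
βl = 2π·l/λ = 2π × 0.382 = 138°
tan(βl) = tan(138°) = -0.914
Z_in = Z_0·(Z_L + jZ_0·tanβl)/(Z_0 + jZ_L·tanβl)
     = 50·(95.9 − j45.7)/(50 − j87.6)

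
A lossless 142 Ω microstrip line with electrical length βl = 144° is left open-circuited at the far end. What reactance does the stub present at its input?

X_in ≈ 195 Ω (inductive)

tan(βl) = -0.727
For an open-circuited stub, Z_in = −jZ_0·cot(βl) = −jZ_0/tan(βl)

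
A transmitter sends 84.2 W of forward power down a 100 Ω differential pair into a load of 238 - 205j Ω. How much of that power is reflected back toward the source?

|Γ| = |(138 − j205)/(338 − j205)| = 0.625
|Γ|² = 0.391
P_refl = |Γ|²·P_inc = 32.9 W, P_del = (1 − |Γ|²)·P_inc = 51.3 W

P_reflected ≈ 32.9 W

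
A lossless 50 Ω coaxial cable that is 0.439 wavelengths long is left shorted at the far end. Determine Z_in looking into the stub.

Z_in ≈ −j20.2 Ω

βl = 2π × 0.439 = 158°
tan(βl) = -0.403
For a shorted stub, Z_in = jZ_0·tan(βl)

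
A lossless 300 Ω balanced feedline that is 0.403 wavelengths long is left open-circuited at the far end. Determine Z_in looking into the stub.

Z_in ≈ +j430 Ω

βl = 2π × 0.403 = 145°
tan(βl) = -0.698
For an open-circuited stub, Z_in = −jZ_0·cot(βl) = −jZ_0/tan(βl)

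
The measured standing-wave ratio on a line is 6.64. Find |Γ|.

|Γ| ≈ 0.738

|Γ| = (S − 1)/(S + 1) = (6.64 − 1)/(6.64 + 1) = 5.64/7.64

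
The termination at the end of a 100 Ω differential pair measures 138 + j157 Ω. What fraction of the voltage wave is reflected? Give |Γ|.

Γ = (Z_L − Z_0)/(Z_L + Z_0) = (38 + j157)/(238 + j157)
|Γ| = 162/285

|Γ| ≈ 0.567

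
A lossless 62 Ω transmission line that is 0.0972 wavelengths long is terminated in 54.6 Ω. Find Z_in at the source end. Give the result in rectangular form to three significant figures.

βl = 2π × 0.0972 = 35°
tan(βl) = tan(35°) = 0.7
Z_in = Z_0·(Z_L + jZ_0·tanβl)/(Z_0 + jZ_L·tanβl)
     = 62·(54.6 + j43.4)/(62 + j38.2)

Z_in ≈ 59 + j7.06 Ω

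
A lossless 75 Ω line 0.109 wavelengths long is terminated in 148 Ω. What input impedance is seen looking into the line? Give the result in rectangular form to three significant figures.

Z_in ≈ 68.6 − j49.3 Ω

βl = 2π × 0.109 = 39.2°
tan(βl) = tan(39.2°) = 0.817
Z_in = Z_0·(Z_L + jZ_0·tanβl)/(Z_0 + jZ_L·tanβl)
     = 75·(148 + j61.3)/(75 + j121)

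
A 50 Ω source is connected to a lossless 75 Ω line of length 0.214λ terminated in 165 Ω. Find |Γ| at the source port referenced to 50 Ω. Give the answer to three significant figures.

|Γ| ≈ 0.229

βl = 2π × 0.214 = 77°
tan(βl) = 4.35
Z_in = Z_0·(Z_L + jZ_0·tanβl)/(Z_0 + jZ_L·tanβl) = 35.5 − j13.5 Ω
Γ_s = (Z_in − Z_s)/(Z_in + Z_s) = (-14.5 − j13.5)/(85.5 − j13.5), |Γ_s| = 0.229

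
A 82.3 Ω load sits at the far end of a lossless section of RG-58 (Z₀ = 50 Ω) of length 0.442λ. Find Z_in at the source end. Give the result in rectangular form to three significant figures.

Z_in ≈ 67.6 + j23.4 Ω

βl = 2π × 0.442 = 159°
tan(βl) = tan(159°) = -0.381
Z_in = Z_0·(Z_L + jZ_0·tanβl)/(Z_0 + jZ_L·tanβl)
     = 50·(82.3 − j19.1)/(50 − j31.4)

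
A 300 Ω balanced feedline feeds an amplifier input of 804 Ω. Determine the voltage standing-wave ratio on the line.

VSWR ≈ 2.68

For a purely resistive load, VSWR = R_L/Z_0 or Z_0/R_L (whichever > 1) = 804/300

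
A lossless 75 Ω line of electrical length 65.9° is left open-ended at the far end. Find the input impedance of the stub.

Z_in ≈ −j33.5 Ω

tan(βl) = 2.24
For an open-ended stub, Z_in = −jZ_0·cot(βl) = −jZ_0/tan(βl)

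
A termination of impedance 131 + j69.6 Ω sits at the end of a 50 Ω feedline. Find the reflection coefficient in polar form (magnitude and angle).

Γ = (Z_L − Z_0)/(Z_L + Z_0) = (81 + j69.6)/(181 + j69.6)
|Γ| = 107/194 = 0.551

Γ ≈ 0.551 ∠ 19.6°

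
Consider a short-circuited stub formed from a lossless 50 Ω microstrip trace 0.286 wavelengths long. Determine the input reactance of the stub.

X_in ≈ -217 Ω (capacitive)

βl = 2π × 0.286 = 103°
tan(βl) = -4.35
For a short-circuited stub, Z_in = jZ_0·tan(βl)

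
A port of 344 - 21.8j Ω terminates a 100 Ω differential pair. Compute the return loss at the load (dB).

Γ = (244 − j21.8)/(444 − j21.8), |Γ| = 0.551
RL = −20·log₁₀|Γ| = −20·log₁₀(0.551)

RL ≈ 5.18 dB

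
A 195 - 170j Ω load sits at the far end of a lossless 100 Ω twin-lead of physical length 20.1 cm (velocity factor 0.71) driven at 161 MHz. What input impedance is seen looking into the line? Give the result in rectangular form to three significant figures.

Z_in ≈ 30.5 − j33.2 Ω

λ = v/f = 0.71·c / 161 MHz = 1.32 m
βl = 2π·l/λ = 2π × 0.152 = 54.7°
tan(βl) = tan(54.7°) = 1.41
Z_in = Z_0·(Z_L + jZ_0·tanβl)/(Z_0 + jZ_L·tanβl)
     = 100·(195 − j28.8)/(340 + j275)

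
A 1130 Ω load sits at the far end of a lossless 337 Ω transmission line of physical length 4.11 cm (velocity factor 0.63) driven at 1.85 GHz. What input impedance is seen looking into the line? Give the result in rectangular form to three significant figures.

Z_in ≈ 257 + j370 Ω

λ = v/f = 0.63·c / 1.85 GHz = 0.102 m
βl = 2π·l/λ = 2π × 0.402 = 145°
tan(βl) = tan(145°) = -0.705
Z_in = Z_0·(Z_L + jZ_0·tanβl)/(Z_0 + jZ_L·tanβl)
     = 337·(1130 − j237)/(337 − j796)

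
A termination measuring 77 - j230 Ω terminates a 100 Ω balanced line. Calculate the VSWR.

VSWR ≈ 8.83

Γ = (Z_L − Z_0)/(Z_L + Z_0) = (-23 − j230)/(177 − j230)
|Γ| = 231/290 = 0.796
VSWR = (1 + |Γ|)/(1 − |Γ|) = 1.8/0.204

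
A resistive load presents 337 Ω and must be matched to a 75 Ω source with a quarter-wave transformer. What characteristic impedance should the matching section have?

Z_qwt ≈ 159 Ω

Z_qwt = √(Z_0·R_L) = √(75 × 337) = √25280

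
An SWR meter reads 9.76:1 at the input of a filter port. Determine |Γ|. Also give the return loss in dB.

|Γ| ≈ 0.814; return loss ≈ 1.79 dB

|Γ| = (S − 1)/(S + 1) = (9.76 − 1)/(9.76 + 1) = 8.76/10.8
RL = −20·log₁₀|Γ| = −20·log₁₀(0.814)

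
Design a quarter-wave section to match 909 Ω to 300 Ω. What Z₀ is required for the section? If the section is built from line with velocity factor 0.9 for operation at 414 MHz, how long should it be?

Z_qwt ≈ 522 Ω; length ≈ 16.3 cm

Z_qwt = √(Z_0·R_L) = √(300 × 909) = √272700
λ = 0.9·c/f = 0.652 m, so l = λ/4 = 0.163 m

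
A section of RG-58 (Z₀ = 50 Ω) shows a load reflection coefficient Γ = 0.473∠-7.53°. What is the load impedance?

Z_L = Z_0·(1 + Γ)/(1 − Γ) = 50·(1.47 − j0.062)/(0.531 + j0.062)

Z_L ≈ 136 − j21.7 Ω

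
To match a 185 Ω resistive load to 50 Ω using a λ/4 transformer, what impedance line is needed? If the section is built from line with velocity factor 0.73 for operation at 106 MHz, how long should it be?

Z_qwt ≈ 96.2 Ω; length ≈ 51.7 cm

Z_qwt = √(Z_0·R_L) = √(50 × 185) = √9250
λ = 0.73·c/f = 2.07 m, so l = λ/4 = 0.517 m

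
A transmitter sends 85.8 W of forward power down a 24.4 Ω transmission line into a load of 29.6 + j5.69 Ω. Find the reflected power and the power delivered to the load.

|Γ| = |(5.2 + j5.69)/(54 + j5.69)| = 0.142
|Γ|² = 0.0202
P_refl = |Γ|²·P_inc = 1.73 W, P_del = (1 − |Γ|²)·P_inc = 84.1 W

P_reflected ≈ 1.73 W; P_delivered ≈ 84.1 W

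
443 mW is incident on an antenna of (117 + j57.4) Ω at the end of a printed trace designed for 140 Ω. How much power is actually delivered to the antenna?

|Γ| = |(-23 + j57.4)/(257 + j57.4)| = 0.235
|Γ|² = 0.0551
P_refl = |Γ|²·P_inc = 24.4 mW, P_del = (1 − |Γ|²)·P_inc = 419 mW

P_delivered ≈ 419 mW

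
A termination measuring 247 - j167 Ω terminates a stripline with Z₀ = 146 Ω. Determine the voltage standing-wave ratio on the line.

VSWR ≈ 2.68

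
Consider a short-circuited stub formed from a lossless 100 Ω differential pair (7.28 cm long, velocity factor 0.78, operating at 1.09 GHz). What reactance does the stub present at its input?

λ = v/f = 0.78·c / 1.09 GHz = 0.215 m
βl = 2π·l/λ = 2π × 0.339 = 122°
tan(βl) = -1.6
For a short-circuited stub, Z_in = jZ_0·tan(βl)

X_in ≈ -160 Ω (capacitive)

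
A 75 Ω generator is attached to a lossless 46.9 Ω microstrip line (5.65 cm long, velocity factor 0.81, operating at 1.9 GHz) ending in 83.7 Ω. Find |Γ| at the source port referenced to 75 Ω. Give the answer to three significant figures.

λ = v/f = 0.81·c / 1.9 GHz = 0.128 m
βl = 2π·l/λ = 2π × 0.442 = 159°
tan(βl) = -0.383
Z_in = Z_0·(Z_L + jZ_0·tanβl)/(Z_0 + jZ_L·tanβl) = 65.4 + j26.8 Ω
Γ_s = (Z_in − Z_s)/(Z_in + Z_s) = (-9.59 + j26.8)/(140 + j26.8), |Γ_s| = 0.199

|Γ| ≈ 0.199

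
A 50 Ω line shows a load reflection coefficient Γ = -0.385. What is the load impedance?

Z_L ≈ 22.2 Ω

Z_L = Z_0·(1 + Γ)/(1 − Γ) = 50·(0.615)/(1.39)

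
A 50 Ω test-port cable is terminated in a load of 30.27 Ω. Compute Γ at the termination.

Γ = -0.246

Γ = (Z_L − Z_0)/(Z_L + Z_0) = (30.27 − 50)/(30.27 + 50) = -19.73/80.27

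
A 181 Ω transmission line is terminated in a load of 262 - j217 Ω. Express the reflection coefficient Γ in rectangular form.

Γ ≈ 0.341 − j0.323

Γ = (Z_L − Z_0)/(Z_L + Z_0) = (81 − j217)/(443 − j217)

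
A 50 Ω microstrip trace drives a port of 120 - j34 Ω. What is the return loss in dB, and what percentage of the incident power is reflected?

RL ≈ 6.96 dB; 20.1% of incident power reflected

Γ = (70 − j34)/(170 − j34), |Γ| = 0.449
RL = −20·log₁₀(0.449) = 6.96 dB
P_refl/P_inc = |Γ|² = 0.201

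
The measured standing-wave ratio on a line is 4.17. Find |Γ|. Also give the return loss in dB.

|Γ| ≈ 0.613; return loss ≈ 4.25 dB

|Γ| = (S − 1)/(S + 1) = (4.17 − 1)/(4.17 + 1) = 3.17/5.17
RL = −20·log₁₀|Γ| = −20·log₁₀(0.613)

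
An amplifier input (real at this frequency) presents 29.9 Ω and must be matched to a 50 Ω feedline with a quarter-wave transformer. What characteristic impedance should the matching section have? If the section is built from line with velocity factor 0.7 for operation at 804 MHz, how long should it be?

Z_qwt = √(Z_0·R_L) = √(50 × 29.9) = √1495
λ = 0.7·c/f = 0.261 m, so l = λ/4 = 0.0653 m

Z_qwt ≈ 38.7 Ω; length ≈ 6.53 cm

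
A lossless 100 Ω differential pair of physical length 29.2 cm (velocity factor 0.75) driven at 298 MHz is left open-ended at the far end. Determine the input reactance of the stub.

λ = v/f = 0.75·c / 298 MHz = 0.755 m
βl = 2π·l/λ = 2π × 0.387 = 139°
tan(βl) = -0.862
For an open-ended stub, Z_in = −jZ_0·cot(βl) = −jZ_0/tan(βl)

X_in ≈ 116 Ω (inductive)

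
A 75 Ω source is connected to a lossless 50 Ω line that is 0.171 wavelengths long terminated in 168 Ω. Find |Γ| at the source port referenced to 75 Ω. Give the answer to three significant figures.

βl = 2π × 0.171 = 61.6°
tan(βl) = 1.85
Z_in = Z_0·(Z_L + jZ_0·tanβl)/(Z_0 + jZ_L·tanβl) = 18.8 − j24.1 Ω
Γ_s = (Z_in − Z_s)/(Z_in + Z_s) = (-56.2 − j24.1)/(93.8 − j24.1), |Γ_s| = 0.632

|Γ| ≈ 0.632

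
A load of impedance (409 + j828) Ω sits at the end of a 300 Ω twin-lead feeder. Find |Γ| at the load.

Γ = (Z_L − Z_0)/(Z_L + Z_0) = (109 + j828)/(709 + j828)
|Γ| = 835/1090

|Γ| ≈ 0.766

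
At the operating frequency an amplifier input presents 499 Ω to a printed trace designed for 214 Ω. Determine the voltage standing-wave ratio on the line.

Γ = (499 − 214)/(499 + 214) = 0.4
VSWR = (1 + 0.4)/(1 − 0.4)

VSWR ≈ 2.33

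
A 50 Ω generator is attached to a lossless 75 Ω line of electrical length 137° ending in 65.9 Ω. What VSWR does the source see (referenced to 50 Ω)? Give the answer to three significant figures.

VSWR ≈ 1.52

tan(βl) = -0.933
Z_in = Z_0·(Z_L + jZ_0·tanβl)/(Z_0 + jZ_L·tanβl) = 73.7 − j9.54 Ω
Γ_s = (Z_in − Z_s)/(Z_in + Z_s) = (23.7 − j9.54)/(124 − j9.54), |Γ_s| = 0.206
VSWR = (1 + |Γ_s|)/(1 − |Γ_s|)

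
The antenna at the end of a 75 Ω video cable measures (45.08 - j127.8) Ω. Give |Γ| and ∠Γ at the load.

Γ ≈ 0.748 ∠ -56.4°

Γ = (Z_L − Z_0)/(Z_L + Z_0) = (-29.92 − j127.8)/(120.1 − j127.8)
|Γ| = 131/175 = 0.748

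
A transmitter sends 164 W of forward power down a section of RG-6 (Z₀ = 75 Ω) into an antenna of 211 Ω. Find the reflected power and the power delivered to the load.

Γ = (211 − 75)/(211 + 75) = 0.476
|Γ|² = 0.226
P_refl = |Γ|²·P_inc = 37.1 W, P_del = (1 − |Γ|²)·P_inc = 127 W

P_reflected ≈ 37.1 W; P_delivered ≈ 127 W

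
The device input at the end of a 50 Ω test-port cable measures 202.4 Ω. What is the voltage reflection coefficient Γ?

Γ = (Z_L − Z_0)/(Z_L + Z_0) = (202.4 − 50)/(202.4 + 50) = 152.4/252.4

Γ = 0.604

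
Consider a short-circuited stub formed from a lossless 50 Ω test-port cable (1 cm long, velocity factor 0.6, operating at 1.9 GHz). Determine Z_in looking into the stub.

λ = v/f = 0.6·c / 1.9 GHz = 0.0947 m
βl = 2π·l/λ = 2π × 0.106 = 38°
tan(βl) = 0.781
For a short-circuited stub, Z_in = jZ_0·tan(βl)

Z_in ≈ +j39.1 Ω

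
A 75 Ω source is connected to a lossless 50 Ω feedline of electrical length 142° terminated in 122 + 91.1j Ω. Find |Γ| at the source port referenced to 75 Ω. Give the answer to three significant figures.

tan(βl) = -0.781
Z_in = Z_0·(Z_L + jZ_0·tanβl)/(Z_0 + jZ_L·tanβl) = 20.7 + j37.7 Ω
Γ_s = (Z_in − Z_s)/(Z_in + Z_s) = (-54.3 + j37.7)/(95.7 + j37.7), |Γ_s| = 0.643

|Γ| ≈ 0.643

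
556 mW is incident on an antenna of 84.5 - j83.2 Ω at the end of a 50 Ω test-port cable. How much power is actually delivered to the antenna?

|Γ| = |(34.5 − j83.2)/(134.5 − j83.2)| = 0.57
|Γ|² = 0.324
P_refl = |Γ|²·P_inc = 180 mW, P_del = (1 − |Γ|²)·P_inc = 376 mW

P_delivered ≈ 376 mW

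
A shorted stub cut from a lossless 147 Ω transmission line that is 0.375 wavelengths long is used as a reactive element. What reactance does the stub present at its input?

X_in ≈ -147 Ω (capacitive)

βl = 2π × 0.375 = 135°
tan(βl) = -1
For a shorted stub, Z_in = jZ_0·tan(βl)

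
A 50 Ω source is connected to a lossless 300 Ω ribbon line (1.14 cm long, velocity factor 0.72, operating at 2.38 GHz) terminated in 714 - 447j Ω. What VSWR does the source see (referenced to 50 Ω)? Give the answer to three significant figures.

λ = v/f = 0.72·c / 2.38 GHz = 0.0908 m
βl = 2π·l/λ = 2π × 0.126 = 45.2°
tan(βl) = 1.01
Z_in = Z_0·(Z_L + jZ_0·tanβl)/(Z_0 + jZ_L·tanβl) = 120 − j173 Ω
Γ_s = (Z_in − Z_s)/(Z_in + Z_s) = (69.8 − j173)/(170 − j173), |Γ_s| = 0.769
VSWR = (1 + |Γ_s|)/(1 − |Γ_s|)

VSWR ≈ 7.66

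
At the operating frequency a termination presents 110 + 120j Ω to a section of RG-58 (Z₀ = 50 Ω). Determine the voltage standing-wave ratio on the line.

Γ = (Z_L − Z_0)/(Z_L + Z_0) = (60 + j120)/(160 + j120)
|Γ| = 134/200 = 0.671
VSWR = (1 + |Γ|)/(1 − |Γ|) = 1.67/0.329

VSWR ≈ 5.08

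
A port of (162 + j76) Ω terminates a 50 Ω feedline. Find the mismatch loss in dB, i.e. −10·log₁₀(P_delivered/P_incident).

mismatch loss ≈ 1.95 dB

Γ = (112 + j76)/(212 + j76), |Γ| = 0.601
|Γ|² = 0.361, so P_del/P_inc = 1 − |Γ|² = 0.639
ML = −10·log₁₀(1 − |Γ|²)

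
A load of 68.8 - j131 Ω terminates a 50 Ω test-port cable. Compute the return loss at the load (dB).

RL ≈ 2.52 dB

Γ = (18.8 − j131)/(118.8 − j131), |Γ| = 0.748
RL = −20·log₁₀|Γ| = −20·log₁₀(0.748)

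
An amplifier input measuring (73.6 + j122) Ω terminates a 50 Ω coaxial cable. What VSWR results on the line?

VSWR ≈ 6.03

Γ = (Z_L − Z_0)/(Z_L + Z_0) = (23.6 + j122)/(123.6 + j122)
|Γ| = 124/174 = 0.716
VSWR = (1 + |Γ|)/(1 − |Γ|) = 1.72/0.284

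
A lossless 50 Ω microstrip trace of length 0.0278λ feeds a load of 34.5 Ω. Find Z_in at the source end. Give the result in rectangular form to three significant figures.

βl = 2π × 0.0278 = 10°
tan(βl) = tan(10°) = 0.176
Z_in = Z_0·(Z_L + jZ_0·tanβl)/(Z_0 + jZ_L·tanβl)
     = 50·(34.5 + j8.82)/(50 + j6.09)

Z_in ≈ 35.1 + j4.56 Ω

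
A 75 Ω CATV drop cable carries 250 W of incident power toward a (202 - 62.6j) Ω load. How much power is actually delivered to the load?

P_delivered ≈ 188 W

|Γ| = |(127 − j62.6)/(277 − j62.6)| = 0.499
|Γ|² = 0.249
P_refl = |Γ|²·P_inc = 62.1 W, P_del = (1 − |Γ|²)·P_inc = 188 W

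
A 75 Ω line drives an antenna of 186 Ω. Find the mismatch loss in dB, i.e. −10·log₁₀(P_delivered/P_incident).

Γ = (186 − 75)/(186 + 75) = 0.425
|Γ|² = 0.181, so P_del/P_inc = 1 − |Γ|² = 0.819
ML = −10·log₁₀(1 − |Γ|²)

mismatch loss ≈ 0.866 dB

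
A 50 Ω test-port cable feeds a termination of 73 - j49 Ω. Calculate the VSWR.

Γ = (Z_L − Z_0)/(Z_L + Z_0) = (23 − j49)/(123 − j49)
|Γ| = 54.1/132 = 0.409
VSWR = (1 + |Γ|)/(1 − |Γ|) = 1.41/0.591

VSWR ≈ 2.38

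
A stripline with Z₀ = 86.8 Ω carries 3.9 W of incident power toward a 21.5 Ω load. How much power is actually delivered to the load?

Γ = (21.5 − 86.8)/(21.5 + 86.8) = -0.603
|Γ|² = 0.364
P_refl = |Γ|²·P_inc = 1.42 W, P_del = (1 − |Γ|²)·P_inc = 2.48 W

P_delivered ≈ 2.48 W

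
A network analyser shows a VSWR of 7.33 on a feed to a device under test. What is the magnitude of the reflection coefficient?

|Γ| = (S − 1)/(S + 1) = (7.33 − 1)/(7.33 + 1) = 6.33/8.33

|Γ| ≈ 0.76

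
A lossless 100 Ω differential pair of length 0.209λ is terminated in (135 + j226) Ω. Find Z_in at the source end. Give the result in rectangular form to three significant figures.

βl = 2π × 0.209 = 75.2°
tan(βl) = tan(75.2°) = 3.8
Z_in = Z_0·(Z_L + jZ_0·tanβl)/(Z_0 + jZ_L·tanβl)
     = 100·(135 + j606)/(-758 + j512)

Z_in ≈ 24.9 − j63.1 Ω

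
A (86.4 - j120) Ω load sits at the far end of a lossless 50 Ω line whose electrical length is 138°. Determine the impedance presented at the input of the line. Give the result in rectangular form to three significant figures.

tan(βl) = tan(138°) = -0.9
Z_in = Z_0·(Z_L + jZ_0·tanβl)/(Z_0 + jZ_L·tanβl)
     = 50·(86.4 − j165)/(-58 − j77.8)

Z_in ≈ 41.5 + j86.5 Ω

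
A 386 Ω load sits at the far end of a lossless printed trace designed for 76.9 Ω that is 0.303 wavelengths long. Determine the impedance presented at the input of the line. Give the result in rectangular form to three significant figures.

βl = 2π × 0.303 = 109°
tan(βl) = tan(109°) = -2.89
Z_in = Z_0·(Z_L + jZ_0·tanβl)/(Z_0 + jZ_L·tanβl)
     = 76.9·(386 − j222)/(76.9 − j1120)

Z_in ≈ 17.1 + j25.4 Ω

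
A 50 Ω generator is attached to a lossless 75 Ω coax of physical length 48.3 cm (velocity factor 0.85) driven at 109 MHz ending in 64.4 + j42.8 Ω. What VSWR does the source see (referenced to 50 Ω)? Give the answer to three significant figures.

VSWR ≈ 2.46

λ = v/f = 0.85·c / 109 MHz = 2.34 m
βl = 2π·l/λ = 2π × 0.206 = 74.3°
tan(βl) = 3.56
Z_in = Z_0·(Z_L + jZ_0·tanβl)/(Z_0 + jZ_L·tanβl) = 84.6 − j49.6 Ω
Γ_s = (Z_in − Z_s)/(Z_in + Z_s) = (34.6 − j49.6)/(135 − j49.6), |Γ_s| = 0.422
VSWR = (1 + |Γ_s|)/(1 − |Γ_s|)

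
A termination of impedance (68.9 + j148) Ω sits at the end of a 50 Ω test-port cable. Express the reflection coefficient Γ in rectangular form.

Γ = (Z_L − Z_0)/(Z_L + Z_0) = (18.9 + j148)/(118.9 + j148)

Γ ≈ 0.67 + j0.411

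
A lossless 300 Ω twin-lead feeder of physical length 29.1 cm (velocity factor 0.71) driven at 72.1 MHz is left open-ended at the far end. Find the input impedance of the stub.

Z_in ≈ −j421 Ω

λ = v/f = 0.71·c / 72.1 MHz = 2.95 m
βl = 2π·l/λ = 2π × 0.0985 = 35.5°
tan(βl) = 0.712
For an open-ended stub, Z_in = −jZ_0·cot(βl) = −jZ_0/tan(βl)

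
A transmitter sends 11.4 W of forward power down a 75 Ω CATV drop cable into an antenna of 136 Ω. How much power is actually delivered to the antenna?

P_delivered ≈ 10.4 W

Γ = (136 − 75)/(136 + 75) = 0.289
|Γ|² = 0.0836
P_refl = |Γ|²·P_inc = 0.953 W, P_del = (1 − |Γ|²)·P_inc = 10.4 W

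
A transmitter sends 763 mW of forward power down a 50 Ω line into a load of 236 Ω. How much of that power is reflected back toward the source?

Γ = (236 − 50)/(236 + 50) = 0.65
|Γ|² = 0.423
P_refl = |Γ|²·P_inc = 323 mW, P_del = (1 − |Γ|²)·P_inc = 440 mW

P_reflected ≈ 323 mW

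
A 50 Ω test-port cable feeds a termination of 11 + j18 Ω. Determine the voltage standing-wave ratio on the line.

Γ = (Z_L − Z_0)/(Z_L + Z_0) = (-39 + j18)/(61 + j18)
|Γ| = 43/63.6 = 0.675
VSWR = (1 + |Γ|)/(1 − |Γ|) = 1.68/0.325

VSWR ≈ 5.16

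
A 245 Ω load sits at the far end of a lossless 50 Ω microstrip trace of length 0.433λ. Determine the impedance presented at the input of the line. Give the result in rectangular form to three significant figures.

βl = 2π × 0.433 = 156°
tan(βl) = tan(156°) = -0.448
Z_in = Z_0·(Z_L + jZ_0·tanβl)/(Z_0 + jZ_L·tanβl)
     = 50·(245 − j22.4)/(50 − j110)

Z_in ≈ 50.6 + j88.6 Ω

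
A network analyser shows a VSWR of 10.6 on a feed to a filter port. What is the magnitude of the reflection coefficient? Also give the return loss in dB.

|Γ| ≈ 0.828; return loss ≈ 1.64 dB

|Γ| = (S − 1)/(S + 1) = (10.6 − 1)/(10.6 + 1) = 9.6/11.6
RL = −20·log₁₀|Γ| = −20·log₁₀(0.828)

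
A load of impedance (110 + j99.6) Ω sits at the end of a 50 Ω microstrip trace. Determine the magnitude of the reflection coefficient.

|Γ| ≈ 0.617

Γ = (Z_L − Z_0)/(Z_L + Z_0) = (60 + j99.6)/(160 + j99.6)
|Γ| = 116/188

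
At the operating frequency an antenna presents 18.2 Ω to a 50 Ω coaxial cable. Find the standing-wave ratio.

Γ = (18.2 − 50)/(18.2 + 50) = -0.466
VSWR = (1 + 0.466)/(1 − 0.466)

VSWR ≈ 2.75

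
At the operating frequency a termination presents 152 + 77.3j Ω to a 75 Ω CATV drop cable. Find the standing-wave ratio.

VSWR ≈ 2.67

Γ = (Z_L − Z_0)/(Z_L + Z_0) = (77 + j77.3)/(227 + j77.3)
|Γ| = 109/240 = 0.455
VSWR = (1 + |Γ|)/(1 − |Γ|) = 1.45/0.545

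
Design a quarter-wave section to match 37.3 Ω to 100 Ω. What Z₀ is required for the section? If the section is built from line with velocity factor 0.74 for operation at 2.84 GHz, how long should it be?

Z_qwt ≈ 61.1 Ω; length ≈ 1.95 cm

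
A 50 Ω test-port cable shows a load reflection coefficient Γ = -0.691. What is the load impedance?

Z_L ≈ 9.14 Ω

Z_L = Z_0·(1 + Γ)/(1 − Γ) = 50·(0.309)/(1.69)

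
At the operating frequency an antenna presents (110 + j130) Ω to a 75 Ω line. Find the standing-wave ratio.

VSWR ≈ 3.94

Γ = (Z_L − Z_0)/(Z_L + Z_0) = (35 + j130)/(185 + j130)
|Γ| = 135/226 = 0.595
VSWR = (1 + |Γ|)/(1 − |Γ|) = 1.6/0.405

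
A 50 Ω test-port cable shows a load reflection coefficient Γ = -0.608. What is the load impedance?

Z_L = Z_0·(1 + Γ)/(1 − Γ) = 50·(0.392)/(1.61)

Z_L ≈ 12.2 Ω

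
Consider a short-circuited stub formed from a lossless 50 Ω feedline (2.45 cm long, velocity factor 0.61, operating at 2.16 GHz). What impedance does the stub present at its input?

λ = v/f = 0.61·c / 2.16 GHz = 0.0847 m
βl = 2π·l/λ = 2π × 0.289 = 104°
tan(βl) = -3.98
For a short-circuited stub, Z_in = jZ_0·tan(βl)

Z_in ≈ −j199 Ω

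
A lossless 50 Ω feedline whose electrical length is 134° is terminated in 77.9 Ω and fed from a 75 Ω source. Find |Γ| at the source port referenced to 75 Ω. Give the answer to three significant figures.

|Γ| ≈ 0.3

tan(βl) = -1.04
Z_in = Z_0·(Z_L + jZ_0·tanβl)/(Z_0 + jZ_L·tanβl) = 44.8 + j20.5 Ω
Γ_s = (Z_in − Z_s)/(Z_in + Z_s) = (-30.2 + j20.5)/(120 + j20.5), |Γ_s| = 0.3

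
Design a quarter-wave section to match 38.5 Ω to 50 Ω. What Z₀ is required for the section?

Z_qwt = √(Z_0·R_L) = √(50 × 38.5) = √1925

Z_qwt ≈ 43.9 Ω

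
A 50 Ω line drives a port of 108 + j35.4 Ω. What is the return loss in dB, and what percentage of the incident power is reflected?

RL ≈ 7.54 dB; 17.6% of incident power reflected

Γ = (58 + j35.4)/(158 + j35.4), |Γ| = 0.42
RL = −20·log₁₀(0.42) = 7.54 dB
P_refl/P_inc = |Γ|² = 0.176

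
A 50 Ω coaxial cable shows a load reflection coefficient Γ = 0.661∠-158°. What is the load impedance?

Z_L = Z_0·(1 + Γ)/(1 − Γ) = 50·(0.387 − j0.248)/(1.61 + j0.248)

Z_L ≈ 10.6 − j9.3 Ω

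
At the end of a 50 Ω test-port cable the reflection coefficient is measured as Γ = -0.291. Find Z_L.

Z_L ≈ 27.5 Ω

Z_L = Z_0·(1 + Γ)/(1 − Γ) = 50·(0.709)/(1.29)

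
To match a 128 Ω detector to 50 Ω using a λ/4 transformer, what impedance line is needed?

Z_qwt ≈ 80 Ω

Z_qwt = √(Z_0·R_L) = √(50 × 128) = √6400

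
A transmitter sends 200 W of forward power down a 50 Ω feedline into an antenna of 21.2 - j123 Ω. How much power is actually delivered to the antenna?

|Γ| = |(-28.8 − j123)/(71.2 − j123)| = 0.889
|Γ|² = 0.79
P_refl = |Γ|²·P_inc = 158 W, P_del = (1 − |Γ|²)·P_inc = 42 W

P_delivered ≈ 42 W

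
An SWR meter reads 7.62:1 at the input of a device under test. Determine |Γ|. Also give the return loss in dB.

|Γ| ≈ 0.768; return loss ≈ 2.29 dB

|Γ| = (S − 1)/(S + 1) = (7.62 − 1)/(7.62 + 1) = 6.62/8.62
RL = −20·log₁₀|Γ| = −20·log₁₀(0.768)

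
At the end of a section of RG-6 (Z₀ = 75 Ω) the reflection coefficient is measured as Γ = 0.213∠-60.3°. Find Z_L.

Z_L = Z_0·(1 + Γ)/(1 − Γ) = 75·(1.11 − j0.185)/(0.894 + j0.185)

Z_L ≈ 85.8 − j33.3 Ω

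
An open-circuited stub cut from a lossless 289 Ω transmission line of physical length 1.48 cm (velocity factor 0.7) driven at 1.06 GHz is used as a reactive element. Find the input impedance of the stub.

Z_in ≈ −j570 Ω

λ = v/f = 0.7·c / 1.06 GHz = 0.198 m
βl = 2π·l/λ = 2π × 0.0747 = 26.9°
tan(βl) = 0.507
For an open-circuited stub, Z_in = −jZ_0·cot(βl) = −jZ_0/tan(βl)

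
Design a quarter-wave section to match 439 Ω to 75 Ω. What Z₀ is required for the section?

Z_qwt = √(Z_0·R_L) = √(75 × 439) = √32920

Z_qwt ≈ 181 Ω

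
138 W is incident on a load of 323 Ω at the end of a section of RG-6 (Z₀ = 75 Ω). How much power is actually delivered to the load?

P_delivered ≈ 84.4 W

Γ = (323 − 75)/(323 + 75) = 0.623
|Γ|² = 0.388
P_refl = |Γ|²·P_inc = 53.6 W, P_del = (1 − |Γ|²)·P_inc = 84.4 W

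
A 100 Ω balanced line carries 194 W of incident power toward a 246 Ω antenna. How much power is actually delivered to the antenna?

Γ = (246 − 100)/(246 + 100) = 0.422
|Γ|² = 0.178
P_refl = |Γ|²·P_inc = 34.5 W, P_del = (1 − |Γ|²)·P_inc = 159 W

P_delivered ≈ 159 W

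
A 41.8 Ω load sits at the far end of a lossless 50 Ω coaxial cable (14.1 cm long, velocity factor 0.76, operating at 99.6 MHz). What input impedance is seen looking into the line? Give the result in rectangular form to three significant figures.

λ = v/f = 0.76·c / 99.6 MHz = 2.29 m
βl = 2π·l/λ = 2π × 0.0616 = 22.2°
tan(βl) = tan(22.2°) = 0.408
Z_in = Z_0·(Z_L + jZ_0·tanβl)/(Z_0 + jZ_L·tanβl)
     = 50·(41.8 + j20.4)/(50 + j17)

Z_in ≈ 43.7 + j5.5 Ω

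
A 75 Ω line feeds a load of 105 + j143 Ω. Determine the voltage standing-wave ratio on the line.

Γ = (Z_L − Z_0)/(Z_L + Z_0) = (30 + j143)/(180 + j143)
|Γ| = 146/230 = 0.636
VSWR = (1 + |Γ|)/(1 − |Γ|) = 1.64/0.364

VSWR ≈ 4.49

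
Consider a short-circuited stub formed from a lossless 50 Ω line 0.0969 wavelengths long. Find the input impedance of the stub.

βl = 2π × 0.0969 = 34.9°
tan(βl) = 0.697
For a short-circuited stub, Z_in = jZ_0·tan(βl)

Z_in ≈ +j34.9 Ω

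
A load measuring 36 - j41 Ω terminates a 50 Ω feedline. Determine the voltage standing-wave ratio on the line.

VSWR ≈ 2.67

Γ = (Z_L − Z_0)/(Z_L + Z_0) = (-14 − j41)/(86 − j41)
|Γ| = 43.3/95.3 = 0.455
VSWR = (1 + |Γ|)/(1 − |Γ|) = 1.45/0.545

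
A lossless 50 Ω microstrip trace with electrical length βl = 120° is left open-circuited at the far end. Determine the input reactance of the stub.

X_in ≈ 28.9 Ω (inductive)

tan(βl) = -1.73
For an open-circuited stub, Z_in = −jZ_0·cot(βl) = −jZ_0/tan(βl)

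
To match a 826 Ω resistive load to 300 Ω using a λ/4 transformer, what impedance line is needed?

Z_qwt = √(Z_0·R_L) = √(300 × 826) = √247800

Z_qwt ≈ 498 Ω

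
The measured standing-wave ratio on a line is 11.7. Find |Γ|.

|Γ| ≈ 0.843

|Γ| = (S − 1)/(S + 1) = (11.7 − 1)/(11.7 + 1) = 10.7/12.7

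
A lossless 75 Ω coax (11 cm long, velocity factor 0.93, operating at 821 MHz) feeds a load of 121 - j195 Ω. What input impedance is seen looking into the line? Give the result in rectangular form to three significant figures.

λ = v/f = 0.93·c / 821 MHz = 0.34 m
βl = 2π·l/λ = 2π × 0.324 = 117°
tan(βl) = tan(117°) = -2
Z_in = Z_0·(Z_L + jZ_0·tanβl)/(Z_0 + jZ_L·tanβl)
     = 75·(121 − j345)/(-316 − j242)

Z_in ≈ 21.5 + j65.5 Ω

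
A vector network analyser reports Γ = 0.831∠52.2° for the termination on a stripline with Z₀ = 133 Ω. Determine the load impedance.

Z_L = Z_0·(1 + Γ)/(1 − Γ) = 133·(1.51 + j0.657)/(0.491 − j0.657)

Z_L ≈ 61.3 + j260 Ω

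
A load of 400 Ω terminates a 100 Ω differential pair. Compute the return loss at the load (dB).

RL ≈ 4.44 dB

Γ = (400 − 100)/(400 + 100) = 0.6
RL = −20·log₁₀|Γ| = −20·log₁₀(0.6)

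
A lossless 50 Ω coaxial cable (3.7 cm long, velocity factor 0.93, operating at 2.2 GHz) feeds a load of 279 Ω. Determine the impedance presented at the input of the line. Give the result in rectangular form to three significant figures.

λ = v/f = 0.93·c / 2.2 GHz = 0.127 m
βl = 2π·l/λ = 2π × 0.292 = 105°
tan(βl) = tan(105°) = -3.72
Z_in = Z_0·(Z_L + jZ_0·tanβl)/(Z_0 + jZ_L·tanβl)
     = 50·(279 − j186)/(50 − j1040)

Z_in ≈ 9.58 + j13 Ω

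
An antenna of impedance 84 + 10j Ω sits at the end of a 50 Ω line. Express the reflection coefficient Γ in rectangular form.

Γ ≈ 0.258 + j0.0554

Γ = (Z_L − Z_0)/(Z_L + Z_0) = (34 + j10)/(134 + j10)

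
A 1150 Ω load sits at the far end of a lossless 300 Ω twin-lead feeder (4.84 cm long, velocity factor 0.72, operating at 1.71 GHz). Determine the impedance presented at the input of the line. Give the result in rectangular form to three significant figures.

λ = v/f = 0.72·c / 1.71 GHz = 0.126 m
βl = 2π·l/λ = 2π × 0.383 = 138°
tan(βl) = tan(138°) = -0.902
Z_in = Z_0·(Z_L + jZ_0·tanβl)/(Z_0 + jZ_L·tanβl)
     = 300·(1150 − j271)/(300 − j1040)

Z_in ≈ 161 + j286 Ω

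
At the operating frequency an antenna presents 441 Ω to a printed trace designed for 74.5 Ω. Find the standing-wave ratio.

Γ = (441 − 74.5)/(441 + 74.5) = 0.711
VSWR = (1 + 0.711)/(1 − 0.711)

VSWR ≈ 5.92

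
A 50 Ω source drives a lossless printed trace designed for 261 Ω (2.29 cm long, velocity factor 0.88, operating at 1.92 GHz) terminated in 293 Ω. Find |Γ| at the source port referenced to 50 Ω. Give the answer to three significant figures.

λ = v/f = 0.88·c / 1.92 GHz = 0.138 m
βl = 2π·l/λ = 2π × 0.167 = 60°
tan(βl) = 1.73
Z_in = Z_0·(Z_L + jZ_0·tanβl)/(Z_0 + jZ_L·tanβl) = 245 − j24.6 Ω
Γ_s = (Z_in − Z_s)/(Z_in + Z_s) = (195 − j24.6)/(295 − j24.6), |Γ_s| = 0.664

|Γ| ≈ 0.664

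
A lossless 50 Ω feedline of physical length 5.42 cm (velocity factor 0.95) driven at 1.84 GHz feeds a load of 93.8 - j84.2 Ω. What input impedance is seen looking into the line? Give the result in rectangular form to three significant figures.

λ = v/f = 0.95·c / 1.84 GHz = 0.155 m
βl = 2π·l/λ = 2π × 0.35 = 126°
tan(βl) = tan(126°) = -1.38
Z_in = Z_0·(Z_L + jZ_0·tanβl)/(Z_0 + jZ_L·tanβl)
     = 50·(93.8 − j153)/(-66 − j129)

Z_in ≈ 32.3 + j52.8 Ω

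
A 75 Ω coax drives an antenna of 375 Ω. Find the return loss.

Γ = (375 − 75)/(375 + 75) = 0.667
RL = −20·log₁₀|Γ| = −20·log₁₀(0.667)

RL ≈ 3.52 dB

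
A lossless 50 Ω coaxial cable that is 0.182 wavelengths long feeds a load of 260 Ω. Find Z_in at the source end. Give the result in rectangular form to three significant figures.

βl = 2π × 0.182 = 65.5°
tan(βl) = tan(65.5°) = 2.2
Z_in = Z_0·(Z_L + jZ_0·tanβl)/(Z_0 + jZ_L·tanβl)
     = 50·(260 + j110)/(50 + j571)

Z_in ≈ 11.5 − j21.8 Ω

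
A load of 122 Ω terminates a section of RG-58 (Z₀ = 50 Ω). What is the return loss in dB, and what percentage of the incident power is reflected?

RL ≈ 7.56 dB; 17.5% of incident power reflected

Γ = (122 − 50)/(122 + 50) = 0.419
RL = −20·log₁₀(0.419) = 7.56 dB
P_refl/P_inc = |Γ|² = 0.175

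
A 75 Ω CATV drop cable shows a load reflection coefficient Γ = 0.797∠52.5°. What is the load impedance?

Z_L ≈ 41.2 + j143 Ω

Z_L = Z_0·(1 + Γ)/(1 − Γ) = 75·(1.49 + j0.632)/(0.515 − j0.632)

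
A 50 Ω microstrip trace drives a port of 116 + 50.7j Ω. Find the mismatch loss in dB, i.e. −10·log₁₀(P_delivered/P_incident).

Γ = (66 + j50.7)/(166 + j50.7), |Γ| = 0.479
|Γ|² = 0.23, so P_del/P_inc = 1 − |Γ|² = 0.77
ML = −10·log₁₀(1 − |Γ|²)

mismatch loss ≈ 1.13 dB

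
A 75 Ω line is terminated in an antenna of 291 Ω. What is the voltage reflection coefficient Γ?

Γ = 0.59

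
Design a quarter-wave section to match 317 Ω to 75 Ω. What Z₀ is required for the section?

Z_qwt = √(Z_0·R_L) = √(75 × 317) = √23780

Z_qwt ≈ 154 Ω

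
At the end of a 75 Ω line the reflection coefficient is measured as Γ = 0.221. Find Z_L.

Z_L = Z_0·(1 + Γ)/(1 − Γ) = 75·(1.22)/(0.779)

Z_L ≈ 118 Ω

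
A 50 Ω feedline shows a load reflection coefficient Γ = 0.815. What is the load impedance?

Z_L ≈ 491 Ω

Z_L = Z_0·(1 + Γ)/(1 − Γ) = 50·(1.81)/(0.185)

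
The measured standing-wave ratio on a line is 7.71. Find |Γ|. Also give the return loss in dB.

|Γ| = (S − 1)/(S + 1) = (7.71 − 1)/(7.71 + 1) = 6.71/8.71
RL = −20·log₁₀|Γ| = −20·log₁₀(0.77)

|Γ| ≈ 0.77; return loss ≈ 2.27 dB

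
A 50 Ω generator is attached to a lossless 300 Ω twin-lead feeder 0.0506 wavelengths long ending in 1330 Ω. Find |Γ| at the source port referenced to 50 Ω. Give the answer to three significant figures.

βl = 2π × 0.0506 = 18.2°
tan(βl) = 0.329
Z_in = Z_0·(Z_L + jZ_0·tanβl)/(Z_0 + jZ_L·tanβl) = 471 − j589 Ω
Γ_s = (Z_in − Z_s)/(Z_in + Z_s) = (421 − j589)/(521 − j589), |Γ_s| = 0.921

|Γ| ≈ 0.921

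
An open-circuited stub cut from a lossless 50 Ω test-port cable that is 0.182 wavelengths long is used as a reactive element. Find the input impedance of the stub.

βl = 2π × 0.182 = 65.5°
tan(βl) = 2.2
For an open-circuited stub, Z_in = −jZ_0·cot(βl) = −jZ_0/tan(βl)

Z_in ≈ −j22.8 Ω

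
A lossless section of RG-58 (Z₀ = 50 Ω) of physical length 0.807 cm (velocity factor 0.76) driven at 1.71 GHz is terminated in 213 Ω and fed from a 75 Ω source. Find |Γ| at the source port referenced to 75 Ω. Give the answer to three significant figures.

λ = v/f = 0.76·c / 1.71 GHz = 0.133 m
βl = 2π·l/λ = 2π × 0.0605 = 21.8°
tan(βl) = 0.4
Z_in = Z_0·(Z_L + jZ_0·tanβl)/(Z_0 + jZ_L·tanβl) = 63.3 − j87.9 Ω
Γ_s = (Z_in − Z_s)/(Z_in + Z_s) = (-11.7 − j87.9)/(138 − j87.9), |Γ_s| = 0.541

|Γ| ≈ 0.541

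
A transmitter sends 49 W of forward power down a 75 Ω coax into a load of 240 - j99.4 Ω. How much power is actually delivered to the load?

|Γ| = |(165 − j99.4)/(315 − j99.4)| = 0.583
|Γ|² = 0.34
P_refl = |Γ|²·P_inc = 16.7 W, P_del = (1 − |Γ|²)·P_inc = 32.3 W

P_delivered ≈ 32.3 W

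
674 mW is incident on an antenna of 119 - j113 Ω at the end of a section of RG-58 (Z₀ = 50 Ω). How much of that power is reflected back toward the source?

|Γ| = |(69 − j113)/(169 − j113)| = 0.651
|Γ|² = 0.424
P_refl = |Γ|²·P_inc = 286 mW, P_del = (1 − |Γ|²)·P_inc = 388 mW

P_reflected ≈ 286 mW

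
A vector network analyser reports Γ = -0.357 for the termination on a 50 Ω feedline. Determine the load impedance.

Z_L ≈ 23.7 Ω

Z_L = Z_0·(1 + Γ)/(1 − Γ) = 50·(0.643)/(1.36)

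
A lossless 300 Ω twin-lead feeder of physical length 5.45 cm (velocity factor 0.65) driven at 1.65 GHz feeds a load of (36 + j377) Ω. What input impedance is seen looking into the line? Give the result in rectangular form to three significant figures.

Z_in ≈ 22.2 + j231 Ω

λ = v/f = 0.65·c / 1.65 GHz = 0.118 m
βl = 2π·l/λ = 2π × 0.461 = 166°
tan(βl) = tan(166°) = -0.249
Z_in = Z_0·(Z_L + jZ_0·tanβl)/(Z_0 + jZ_L·tanβl)
     = 300·(36 + j302)/(394 − j8.97)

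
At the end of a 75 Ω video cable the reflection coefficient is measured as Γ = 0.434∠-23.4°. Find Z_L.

Z_L = Z_0·(1 + Γ)/(1 − Γ) = 75·(1.4 − j0.172)/(0.602 + j0.172)

Z_L ≈ 155 − j66 Ω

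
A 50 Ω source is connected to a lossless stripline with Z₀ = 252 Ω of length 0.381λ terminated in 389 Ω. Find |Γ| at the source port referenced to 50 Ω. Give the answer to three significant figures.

βl = 2π × 0.381 = 137°
tan(βl) = -0.927
Z_in = Z_0·(Z_L + jZ_0·tanβl)/(Z_0 + jZ_L·tanβl) = 237 + j106 Ω
Γ_s = (Z_in − Z_s)/(Z_in + Z_s) = (187 + j106)/(287 + j106), |Γ_s| = 0.703

|Γ| ≈ 0.703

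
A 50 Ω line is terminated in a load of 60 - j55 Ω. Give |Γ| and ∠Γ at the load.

Γ = (Z_L − Z_0)/(Z_L + Z_0) = (10 − j55)/(110 − j55)
|Γ| = 55.9/123 = 0.455

Γ ≈ 0.455 ∠ -53.1°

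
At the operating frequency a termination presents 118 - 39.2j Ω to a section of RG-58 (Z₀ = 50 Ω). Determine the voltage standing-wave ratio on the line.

VSWR ≈ 2.67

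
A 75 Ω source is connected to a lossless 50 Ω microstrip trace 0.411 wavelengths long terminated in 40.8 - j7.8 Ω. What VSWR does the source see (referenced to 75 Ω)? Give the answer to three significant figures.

βl = 2π × 0.411 = 148°
tan(βl) = -0.626
Z_in = Z_0·(Z_L + jZ_0·tanβl)/(Z_0 + jZ_L·tanβl) = 52.8 − j13.4 Ω
Γ_s = (Z_in − Z_s)/(Z_in + Z_s) = (-22.2 − j13.4)/(128 − j13.4), |Γ_s| = 0.202
VSWR = (1 + |Γ_s|)/(1 − |Γ_s|)

VSWR ≈ 1.51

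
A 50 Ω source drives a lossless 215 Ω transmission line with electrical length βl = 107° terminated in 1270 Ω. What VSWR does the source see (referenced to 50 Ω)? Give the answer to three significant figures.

tan(βl) = -3.27
Z_in = Z_0·(Z_L + jZ_0·tanβl)/(Z_0 + jZ_L·tanβl) = 39.7 + j63.7 Ω
Γ_s = (Z_in − Z_s)/(Z_in + Z_s) = (-10.3 + j63.7)/(89.7 + j63.7), |Γ_s| = 0.586
VSWR = (1 + |Γ_s|)/(1 − |Γ_s|)

VSWR ≈ 3.84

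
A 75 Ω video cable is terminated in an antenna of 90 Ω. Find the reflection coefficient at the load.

Γ = (Z_L − Z_0)/(Z_L + Z_0) = (90 − 75)/(90 + 75) = 15/165

Γ = 0.0909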